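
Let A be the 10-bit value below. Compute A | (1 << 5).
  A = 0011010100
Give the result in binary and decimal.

Mask = 1 << 5 = 0000100000
Bit 5 of A is 0, so OR-ing with the mask flips it to 1.
  0011010100
| 0000100000
------------
  0011110100

Answer: 0011110100 (244)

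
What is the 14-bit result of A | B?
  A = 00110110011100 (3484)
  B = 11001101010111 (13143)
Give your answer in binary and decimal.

Apply | to each column (1 where either bit is 1):
  00110110011100
| 11001101010111
----------------
  11111111011111

Answer: 11111111011111 (16351)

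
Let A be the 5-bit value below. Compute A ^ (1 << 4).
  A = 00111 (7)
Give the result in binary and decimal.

Mask = 1 << 4 = 10000
Bit 4 of A is 0; XOR with the mask flips it to 1.
  00111
^ 10000
-------
  10111

Answer: 10111 (23)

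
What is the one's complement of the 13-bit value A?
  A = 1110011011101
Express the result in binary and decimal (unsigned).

Flip each bit (0->1, 1->0):
  1110011011101
  0001100100010

Answer: 0001100100010 (802)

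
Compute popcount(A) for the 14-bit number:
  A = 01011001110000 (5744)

01011001110000
1-bits at positions (from bit 0 = LSB): 4, 5, 6, 9, 10, 12
Count = 6

Answer: 6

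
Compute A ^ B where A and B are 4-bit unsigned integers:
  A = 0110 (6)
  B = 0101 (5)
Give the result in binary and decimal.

Apply ^ to each column (1 where bits differ):
  0110
^ 0101
------
  0011

Answer: 0011 (3)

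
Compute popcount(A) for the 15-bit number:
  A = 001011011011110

001011011011110
1-bits at positions (from bit 0 = LSB): 1, 2, 3, 4, 6, 7, 9, 10, 12
Count = 9

Answer: 9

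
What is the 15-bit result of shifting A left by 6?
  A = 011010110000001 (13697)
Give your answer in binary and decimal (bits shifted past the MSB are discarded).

Shift left by 6: drop the top 6 bit(s), append 6 zero(s) on the right.
  011010110000001  ->  discard [011010], keep [110000001], append 000000
= 110000001000000

Answer: 110000001000000 (24640)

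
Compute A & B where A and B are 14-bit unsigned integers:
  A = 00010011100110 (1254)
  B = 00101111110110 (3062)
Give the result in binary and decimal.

Apply & to each column (1 only where both bits are 1):
  00010011100110
& 00101111110110
----------------
  00000011100110

Answer: 00000011100110 (230)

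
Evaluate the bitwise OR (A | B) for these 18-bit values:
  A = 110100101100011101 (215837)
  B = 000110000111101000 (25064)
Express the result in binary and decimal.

Apply | to each column (1 where either bit is 1):
  110100101100011101
| 000110000111101000
--------------------
  110110101111111101

Answer: 110110101111111101 (224253)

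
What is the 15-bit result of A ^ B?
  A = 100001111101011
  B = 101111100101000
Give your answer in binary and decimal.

Apply ^ to each column (1 where bits differ):
  100001111101011
^ 101111100101000
-----------------
  001110011000011

Answer: 001110011000011 (7363)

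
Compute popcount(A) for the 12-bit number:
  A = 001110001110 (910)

001110001110
1-bits at positions (from bit 0 = LSB): 1, 2, 3, 7, 8, 9
Count = 6

Answer: 6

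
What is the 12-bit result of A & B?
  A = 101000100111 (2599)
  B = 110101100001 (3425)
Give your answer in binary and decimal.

Apply & to each column (1 only where both bits are 1):
  101000100111
& 110101100001
--------------
  100000100001

Answer: 100000100001 (2081)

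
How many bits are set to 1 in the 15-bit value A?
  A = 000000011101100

000000011101100
1-bits at positions (from bit 0 = LSB): 2, 3, 5, 6, 7
Count = 5

Answer: 5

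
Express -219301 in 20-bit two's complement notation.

1. Binary of +219301:  00110101100010100101
2. Invert bits:     11001010011101011010
3. Add 1:           11001010011101011011

Answer: 11001010011101011011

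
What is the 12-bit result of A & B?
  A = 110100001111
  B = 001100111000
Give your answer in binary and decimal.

Apply & to each column (1 only where both bits are 1):
  110100001111
& 001100111000
--------------
  000100001000

Answer: 000100001000 (264)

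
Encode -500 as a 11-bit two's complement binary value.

1. Binary of +500:  00111110100
2. Invert bits:     11000001011
3. Add 1:           11000001100

Answer: 11000001100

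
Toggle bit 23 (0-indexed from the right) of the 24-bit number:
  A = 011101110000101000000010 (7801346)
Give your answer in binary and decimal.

Mask = 1 << 23 = 100000000000000000000000
Bit 23 of A is 0; XOR with the mask flips it to 1.
  011101110000101000000010
^ 100000000000000000000000
--------------------------
  111101110000101000000010

Answer: 111101110000101000000010 (16189954)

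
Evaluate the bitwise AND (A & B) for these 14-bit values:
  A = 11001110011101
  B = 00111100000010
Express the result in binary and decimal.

Apply & to each column (1 only where both bits are 1):
  11001110011101
& 00111100000010
----------------
  00001100000000

Answer: 00001100000000 (768)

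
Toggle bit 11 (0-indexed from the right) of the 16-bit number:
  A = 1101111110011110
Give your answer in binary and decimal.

Mask = 1 << 11 = 0000100000000000
Bit 11 of A is 1; XOR with the mask flips it to 0.
  1101111110011110
^ 0000100000000000
------------------
  1101011110011110

Answer: 1101011110011110 (55198)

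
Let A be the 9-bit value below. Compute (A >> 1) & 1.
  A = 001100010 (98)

Bit 1 is the 2nd from the right.
  001100010
         ^
That bit is 1.

Answer: 1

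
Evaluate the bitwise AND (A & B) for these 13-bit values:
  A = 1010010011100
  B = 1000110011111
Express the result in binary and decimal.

Apply & to each column (1 only where both bits are 1):
  1010010011100
& 1000110011111
---------------
  1000010011100

Answer: 1000010011100 (4252)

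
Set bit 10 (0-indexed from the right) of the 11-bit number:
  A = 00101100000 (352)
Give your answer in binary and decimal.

Mask = 1 << 10 = 10000000000
Bit 10 of A is 0, so OR-ing with the mask flips it to 1.
  00101100000
| 10000000000
-------------
  10101100000

Answer: 10101100000 (1376)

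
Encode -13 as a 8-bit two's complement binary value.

1. Binary of +13:  00001101
2. Invert bits:     11110010
3. Add 1:           11110011

Answer: 11110011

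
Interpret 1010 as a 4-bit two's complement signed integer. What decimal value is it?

MSB is 1, so the value is negative. Find the magnitude:
1. Invert bits:  0101
2. Add 1:        0110  = 6
3. Apply sign:   -6

Answer: -6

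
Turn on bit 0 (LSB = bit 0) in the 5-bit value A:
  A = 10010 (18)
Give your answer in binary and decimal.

Mask = 1 << 0 = 00001
Bit 0 of A is 0, so OR-ing with the mask flips it to 1.
  10010
| 00001
-------
  10011

Answer: 10011 (19)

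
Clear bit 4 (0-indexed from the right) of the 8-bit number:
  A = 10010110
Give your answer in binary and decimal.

Mask = ~(1 << 4) = 11101111
Bit 4 of A is 1, so AND-ing with the mask clears it to 0.
  10010110
& 11101111
----------
  10000110

Answer: 10000110 (134)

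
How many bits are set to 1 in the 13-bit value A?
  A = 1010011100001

1010011100001
1-bits at positions (from bit 0 = LSB): 0, 5, 6, 7, 10, 12
Count = 6

Answer: 6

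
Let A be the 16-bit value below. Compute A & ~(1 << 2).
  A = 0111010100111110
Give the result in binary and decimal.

Mask = ~(1 << 2) = 1111111111111011
Bit 2 of A is 1, so AND-ing with the mask clears it to 0.
  0111010100111110
& 1111111111111011
------------------
  0111010100111010

Answer: 0111010100111010 (30010)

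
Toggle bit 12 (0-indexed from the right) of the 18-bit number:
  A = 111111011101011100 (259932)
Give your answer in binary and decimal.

Mask = 1 << 12 = 000001000000000000
Bit 12 of A is 1; XOR with the mask flips it to 0.
  111111011101011100
^ 000001000000000000
--------------------
  111110011101011100

Answer: 111110011101011100 (255836)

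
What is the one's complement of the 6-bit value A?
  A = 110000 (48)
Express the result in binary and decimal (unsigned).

Flip each bit (0->1, 1->0):
  110000
  001111

Answer: 001111 (15)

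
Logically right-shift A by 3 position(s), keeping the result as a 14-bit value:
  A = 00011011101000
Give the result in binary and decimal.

Logical shift right by 3: drop the bottom 3 bit(s), prepend 3 zero(s) on the left.
  00011011101000  ->  keep [00011011101], discard [000], prepend 000
= 00000011011101

Answer: 00000011011101 (221)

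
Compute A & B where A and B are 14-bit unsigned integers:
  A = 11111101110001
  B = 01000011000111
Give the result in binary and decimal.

Apply & to each column (1 only where both bits are 1):
  11111101110001
& 01000011000111
----------------
  01000001000001

Answer: 01000001000001 (4161)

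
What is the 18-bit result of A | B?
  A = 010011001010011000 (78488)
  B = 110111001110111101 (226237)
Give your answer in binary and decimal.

Apply | to each column (1 where either bit is 1):
  010011001010011000
| 110111001110111101
--------------------
  110111001110111101

Answer: 110111001110111101 (226237)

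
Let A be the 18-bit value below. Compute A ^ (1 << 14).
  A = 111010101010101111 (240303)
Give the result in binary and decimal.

Mask = 1 << 14 = 000100000000000000
Bit 14 of A is 0; XOR with the mask flips it to 1.
  111010101010101111
^ 000100000000000000
--------------------
  111110101010101111

Answer: 111110101010101111 (256687)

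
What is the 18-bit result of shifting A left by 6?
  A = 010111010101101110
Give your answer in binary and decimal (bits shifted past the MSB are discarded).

Shift left by 6: drop the top 6 bit(s), append 6 zero(s) on the right.
  010111010101101110  ->  discard [010111], keep [010101101110], append 000000
= 010101101110000000

Answer: 010101101110000000 (88960)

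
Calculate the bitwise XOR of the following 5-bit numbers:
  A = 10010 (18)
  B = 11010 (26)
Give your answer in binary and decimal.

Apply ^ to each column (1 where bits differ):
  10010
^ 11010
-------
  01000

Answer: 01000 (8)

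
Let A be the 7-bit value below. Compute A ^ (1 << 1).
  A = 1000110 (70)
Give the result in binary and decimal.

Mask = 1 << 1 = 0000010
Bit 1 of A is 1; XOR with the mask flips it to 0.
  1000110
^ 0000010
---------
  1000100

Answer: 1000100 (68)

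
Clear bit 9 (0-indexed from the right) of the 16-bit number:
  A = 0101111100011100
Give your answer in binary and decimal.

Mask = ~(1 << 9) = 1111110111111111
Bit 9 of A is 1, so AND-ing with the mask clears it to 0.
  0101111100011100
& 1111110111111111
------------------
  0101110100011100

Answer: 0101110100011100 (23836)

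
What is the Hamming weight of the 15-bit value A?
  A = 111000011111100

111000011111100
1-bits at positions (from bit 0 = LSB): 2, 3, 4, 5, 6, 7, 12, 13, 14
Count = 9

Answer: 9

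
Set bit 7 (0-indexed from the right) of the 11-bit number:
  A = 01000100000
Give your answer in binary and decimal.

Mask = 1 << 7 = 00010000000
Bit 7 of A is 0, so OR-ing with the mask flips it to 1.
  01000100000
| 00010000000
-------------
  01010100000

Answer: 01010100000 (672)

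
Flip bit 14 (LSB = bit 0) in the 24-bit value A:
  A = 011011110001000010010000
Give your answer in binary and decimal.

Mask = 1 << 14 = 000000000100000000000000
Bit 14 of A is 0; XOR with the mask flips it to 1.
  011011110001000010010000
^ 000000000100000000000000
--------------------------
  011011110101000010010000

Answer: 011011110101000010010000 (7295120)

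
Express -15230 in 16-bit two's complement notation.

1. Binary of +15230:  0011101101111110
2. Invert bits:     1100010010000001
3. Add 1:           1100010010000010

Answer: 1100010010000010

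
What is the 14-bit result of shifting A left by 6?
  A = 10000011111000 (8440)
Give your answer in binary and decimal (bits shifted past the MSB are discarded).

Shift left by 6: drop the top 6 bit(s), append 6 zero(s) on the right.
  10000011111000  ->  discard [100000], keep [11111000], append 000000
= 11111000000000

Answer: 11111000000000 (15872)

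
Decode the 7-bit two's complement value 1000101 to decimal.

MSB is 1, so the value is negative. Find the magnitude:
1. Invert bits:  0111010
2. Add 1:        0111011  = 59
3. Apply sign:   -59

Answer: -59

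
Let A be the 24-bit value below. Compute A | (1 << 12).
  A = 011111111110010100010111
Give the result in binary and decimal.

Mask = 1 << 12 = 000000000001000000000000
Bit 12 of A is 0, so OR-ing with the mask flips it to 1.
  011111111110010100010111
| 000000000001000000000000
--------------------------
  011111111111010100010111

Answer: 011111111111010100010111 (8385815)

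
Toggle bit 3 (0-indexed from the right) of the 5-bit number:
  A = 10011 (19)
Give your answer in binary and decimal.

Mask = 1 << 3 = 01000
Bit 3 of A is 0; XOR with the mask flips it to 1.
  10011
^ 01000
-------
  11011

Answer: 11011 (27)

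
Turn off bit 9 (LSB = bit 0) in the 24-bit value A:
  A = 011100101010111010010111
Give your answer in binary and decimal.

Mask = ~(1 << 9) = 111111111111110111111111
Bit 9 of A is 1, so AND-ing with the mask clears it to 0.
  011100101010111010010111
& 111111111111110111111111
--------------------------
  011100101010110010010111

Answer: 011100101010110010010111 (7515287)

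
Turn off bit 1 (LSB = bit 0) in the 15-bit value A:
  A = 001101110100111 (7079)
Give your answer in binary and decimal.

Mask = ~(1 << 1) = 111111111111101
Bit 1 of A is 1, so AND-ing with the mask clears it to 0.
  001101110100111
& 111111111111101
-----------------
  001101110100101

Answer: 001101110100101 (7077)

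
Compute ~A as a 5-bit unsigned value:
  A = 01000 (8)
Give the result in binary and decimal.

Flip each bit (0->1, 1->0):
  01000
  10111

Answer: 10111 (23)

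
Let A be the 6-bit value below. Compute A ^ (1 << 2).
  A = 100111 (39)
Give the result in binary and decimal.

Mask = 1 << 2 = 000100
Bit 2 of A is 1; XOR with the mask flips it to 0.
  100111
^ 000100
--------
  100011

Answer: 100011 (35)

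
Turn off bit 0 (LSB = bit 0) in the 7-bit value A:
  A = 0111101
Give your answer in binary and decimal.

Mask = ~(1 << 0) = 1111110
Bit 0 of A is 1, so AND-ing with the mask clears it to 0.
  0111101
& 1111110
---------
  0111100

Answer: 0111100 (60)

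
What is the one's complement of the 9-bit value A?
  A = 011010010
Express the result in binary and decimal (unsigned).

Flip each bit (0->1, 1->0):
  011010010
  100101101

Answer: 100101101 (301)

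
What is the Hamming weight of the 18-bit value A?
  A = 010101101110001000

010101101110001000
1-bits at positions (from bit 0 = LSB): 3, 7, 8, 9, 11, 12, 14, 16
Count = 8

Answer: 8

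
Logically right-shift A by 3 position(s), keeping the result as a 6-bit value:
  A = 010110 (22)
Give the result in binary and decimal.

Logical shift right by 3: drop the bottom 3 bit(s), prepend 3 zero(s) on the left.
  010110  ->  keep [010], discard [110], prepend 000
= 000010

Answer: 000010 (2)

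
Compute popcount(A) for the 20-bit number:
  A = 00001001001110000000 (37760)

00001001001110000000
1-bits at positions (from bit 0 = LSB): 7, 8, 9, 12, 15
Count = 5

Answer: 5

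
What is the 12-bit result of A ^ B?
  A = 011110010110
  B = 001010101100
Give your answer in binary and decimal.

Apply ^ to each column (1 where bits differ):
  011110010110
^ 001010101100
--------------
  010100111010

Answer: 010100111010 (1338)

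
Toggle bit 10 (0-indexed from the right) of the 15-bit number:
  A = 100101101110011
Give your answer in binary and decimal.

Mask = 1 << 10 = 000010000000000
Bit 10 of A is 0; XOR with the mask flips it to 1.
  100101101110011
^ 000010000000000
-----------------
  100111101110011

Answer: 100111101110011 (20339)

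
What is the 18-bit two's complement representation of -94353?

1. Binary of +94353:  010111000010010001
2. Invert bits:     101000111101101110
3. Add 1:           101000111101101111

Answer: 101000111101101111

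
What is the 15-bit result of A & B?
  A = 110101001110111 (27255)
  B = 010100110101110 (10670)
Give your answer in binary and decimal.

Apply & to each column (1 only where both bits are 1):
  110101001110111
& 010100110101110
-----------------
  010100000100110

Answer: 010100000100110 (10278)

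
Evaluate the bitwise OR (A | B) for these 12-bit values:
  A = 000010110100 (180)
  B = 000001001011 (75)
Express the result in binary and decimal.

Apply | to each column (1 where either bit is 1):
  000010110100
| 000001001011
--------------
  000011111111

Answer: 000011111111 (255)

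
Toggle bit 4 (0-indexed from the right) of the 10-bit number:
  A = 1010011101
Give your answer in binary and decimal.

Mask = 1 << 4 = 0000010000
Bit 4 of A is 1; XOR with the mask flips it to 0.
  1010011101
^ 0000010000
------------
  1010001101

Answer: 1010001101 (653)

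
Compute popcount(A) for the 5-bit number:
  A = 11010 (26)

11010
1-bits at positions (from bit 0 = LSB): 1, 3, 4
Count = 3

Answer: 3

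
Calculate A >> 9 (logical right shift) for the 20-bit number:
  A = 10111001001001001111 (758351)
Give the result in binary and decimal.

Logical shift right by 9: drop the bottom 9 bit(s), prepend 9 zero(s) on the left.
  10111001001001001111  ->  keep [10111001001], discard [001001111], prepend 000000000
= 00000000010111001001

Answer: 00000000010111001001 (1481)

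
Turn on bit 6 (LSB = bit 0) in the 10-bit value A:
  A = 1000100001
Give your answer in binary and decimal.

Mask = 1 << 6 = 0001000000
Bit 6 of A is 0, so OR-ing with the mask flips it to 1.
  1000100001
| 0001000000
------------
  1001100001

Answer: 1001100001 (609)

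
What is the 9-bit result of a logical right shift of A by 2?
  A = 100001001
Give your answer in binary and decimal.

Logical shift right by 2: drop the bottom 2 bit(s), prepend 2 zero(s) on the left.
  100001001  ->  keep [1000010], discard [01], prepend 00
= 001000010

Answer: 001000010 (66)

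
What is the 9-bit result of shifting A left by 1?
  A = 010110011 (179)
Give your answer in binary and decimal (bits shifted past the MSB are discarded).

Shift left by 1: drop the top 1 bit(s), append 1 zero(s) on the right.
  010110011  ->  discard [0], keep [10110011], append 0
= 101100110

Answer: 101100110 (358)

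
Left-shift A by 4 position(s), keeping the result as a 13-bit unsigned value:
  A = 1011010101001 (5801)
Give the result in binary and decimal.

Shift left by 4: drop the top 4 bit(s), append 4 zero(s) on the right.
  1011010101001  ->  discard [1011], keep [010101001], append 0000
= 0101010010000

Answer: 0101010010000 (2704)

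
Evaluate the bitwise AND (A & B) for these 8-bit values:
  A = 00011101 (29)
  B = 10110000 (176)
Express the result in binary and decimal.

Apply & to each column (1 only where both bits are 1):
  00011101
& 10110000
----------
  00010000

Answer: 00010000 (16)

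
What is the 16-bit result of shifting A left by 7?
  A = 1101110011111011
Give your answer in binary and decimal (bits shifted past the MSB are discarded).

Shift left by 7: drop the top 7 bit(s), append 7 zero(s) on the right.
  1101110011111011  ->  discard [1101110], keep [011111011], append 0000000
= 0111110110000000

Answer: 0111110110000000 (32128)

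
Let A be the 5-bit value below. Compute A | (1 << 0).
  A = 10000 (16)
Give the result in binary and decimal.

Mask = 1 << 0 = 00001
Bit 0 of A is 0, so OR-ing with the mask flips it to 1.
  10000
| 00001
-------
  10001

Answer: 10001 (17)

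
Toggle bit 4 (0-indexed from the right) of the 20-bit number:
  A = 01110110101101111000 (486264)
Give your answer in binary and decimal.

Mask = 1 << 4 = 00000000000000010000
Bit 4 of A is 1; XOR with the mask flips it to 0.
  01110110101101111000
^ 00000000000000010000
----------------------
  01110110101101101000

Answer: 01110110101101101000 (486248)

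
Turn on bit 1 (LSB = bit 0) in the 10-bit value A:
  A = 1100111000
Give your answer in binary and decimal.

Mask = 1 << 1 = 0000000010
Bit 1 of A is 0, so OR-ing with the mask flips it to 1.
  1100111000
| 0000000010
------------
  1100111010

Answer: 1100111010 (826)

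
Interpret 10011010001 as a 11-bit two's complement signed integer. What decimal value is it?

MSB is 1, so the value is negative. Find the magnitude:
1. Invert bits:  01100101110
2. Add 1:        01100101111  = 815
3. Apply sign:   -815

Answer: -815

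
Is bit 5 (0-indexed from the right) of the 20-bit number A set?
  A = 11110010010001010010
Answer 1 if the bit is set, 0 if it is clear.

Bit 5 is the 6th from the right.
  11110010010001010010
                ^
That bit is 0.

Answer: 0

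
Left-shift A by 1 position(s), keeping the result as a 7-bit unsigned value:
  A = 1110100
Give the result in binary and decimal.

Shift left by 1: drop the top 1 bit(s), append 1 zero(s) on the right.
  1110100  ->  discard [1], keep [110100], append 0
= 1101000

Answer: 1101000 (104)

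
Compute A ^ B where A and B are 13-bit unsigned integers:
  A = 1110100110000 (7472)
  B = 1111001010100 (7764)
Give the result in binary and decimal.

Apply ^ to each column (1 where bits differ):
  1110100110000
^ 1111001010100
---------------
  0001101100100

Answer: 0001101100100 (868)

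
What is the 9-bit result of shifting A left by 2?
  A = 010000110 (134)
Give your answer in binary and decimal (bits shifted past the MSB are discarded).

Shift left by 2: drop the top 2 bit(s), append 2 zero(s) on the right.
  010000110  ->  discard [01], keep [0000110], append 00
= 000011000

Answer: 000011000 (24)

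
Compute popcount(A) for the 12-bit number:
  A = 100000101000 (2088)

100000101000
1-bits at positions (from bit 0 = LSB): 3, 5, 11
Count = 3

Answer: 3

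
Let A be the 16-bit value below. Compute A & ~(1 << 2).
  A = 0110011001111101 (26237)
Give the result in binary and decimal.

Mask = ~(1 << 2) = 1111111111111011
Bit 2 of A is 1, so AND-ing with the mask clears it to 0.
  0110011001111101
& 1111111111111011
------------------
  0110011001111001

Answer: 0110011001111001 (26233)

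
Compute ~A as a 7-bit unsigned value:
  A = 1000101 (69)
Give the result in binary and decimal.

Flip each bit (0->1, 1->0):
  1000101
  0111010

Answer: 0111010 (58)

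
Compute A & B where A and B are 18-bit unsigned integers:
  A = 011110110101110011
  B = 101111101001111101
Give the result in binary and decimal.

Apply & to each column (1 only where both bits are 1):
  011110110101110011
& 101111101001111101
--------------------
  001110100001110001

Answer: 001110100001110001 (59505)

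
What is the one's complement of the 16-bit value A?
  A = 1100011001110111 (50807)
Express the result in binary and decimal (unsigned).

Flip each bit (0->1, 1->0):
  1100011001110111
  0011100110001000

Answer: 0011100110001000 (14728)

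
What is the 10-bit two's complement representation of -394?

1. Binary of +394:  0110001010
2. Invert bits:     1001110101
3. Add 1:           1001110110

Answer: 1001110110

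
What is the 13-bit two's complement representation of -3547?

1. Binary of +3547:  0110111011011
2. Invert bits:     1001000100100
3. Add 1:           1001000100101

Answer: 1001000100101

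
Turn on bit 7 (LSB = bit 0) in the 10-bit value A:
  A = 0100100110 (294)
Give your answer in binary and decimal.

Mask = 1 << 7 = 0010000000
Bit 7 of A is 0, so OR-ing with the mask flips it to 1.
  0100100110
| 0010000000
------------
  0110100110

Answer: 0110100110 (422)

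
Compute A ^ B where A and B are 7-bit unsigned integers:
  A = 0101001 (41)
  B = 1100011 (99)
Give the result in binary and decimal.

Apply ^ to each column (1 where bits differ):
  0101001
^ 1100011
---------
  1001010

Answer: 1001010 (74)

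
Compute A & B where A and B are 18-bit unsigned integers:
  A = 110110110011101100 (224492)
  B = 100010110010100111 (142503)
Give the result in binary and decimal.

Apply & to each column (1 only where both bits are 1):
  110110110011101100
& 100010110010100111
--------------------
  100010110010100100

Answer: 100010110010100100 (142500)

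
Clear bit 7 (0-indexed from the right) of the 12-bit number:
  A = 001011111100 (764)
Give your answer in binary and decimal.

Mask = ~(1 << 7) = 111101111111
Bit 7 of A is 1, so AND-ing with the mask clears it to 0.
  001011111100
& 111101111111
--------------
  001001111100

Answer: 001001111100 (636)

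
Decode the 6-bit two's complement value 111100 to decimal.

MSB is 1, so the value is negative. Find the magnitude:
1. Invert bits:  000011
2. Add 1:        000100  = 4
3. Apply sign:   -4

Answer: -4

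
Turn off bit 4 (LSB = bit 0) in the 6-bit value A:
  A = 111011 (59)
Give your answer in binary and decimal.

Mask = ~(1 << 4) = 101111
Bit 4 of A is 1, so AND-ing with the mask clears it to 0.
  111011
& 101111
--------
  101011

Answer: 101011 (43)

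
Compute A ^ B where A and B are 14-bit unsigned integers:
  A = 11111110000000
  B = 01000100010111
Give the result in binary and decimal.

Apply ^ to each column (1 where bits differ):
  11111110000000
^ 01000100010111
----------------
  10111010010111

Answer: 10111010010111 (11927)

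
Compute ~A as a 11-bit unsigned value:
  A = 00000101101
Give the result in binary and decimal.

Flip each bit (0->1, 1->0):
  00000101101
  11111010010

Answer: 11111010010 (2002)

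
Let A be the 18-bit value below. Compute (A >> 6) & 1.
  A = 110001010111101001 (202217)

Bit 6 is the 7th from the right.
  110001010111101001
             ^
That bit is 1.

Answer: 1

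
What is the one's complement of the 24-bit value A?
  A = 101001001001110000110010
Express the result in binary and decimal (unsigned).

Flip each bit (0->1, 1->0):
  101001001001110000110010
  010110110110001111001101

Answer: 010110110110001111001101 (5989325)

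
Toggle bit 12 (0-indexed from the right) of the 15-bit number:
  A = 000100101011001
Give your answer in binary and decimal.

Mask = 1 << 12 = 001000000000000
Bit 12 of A is 0; XOR with the mask flips it to 1.
  000100101011001
^ 001000000000000
-----------------
  001100101011001

Answer: 001100101011001 (6489)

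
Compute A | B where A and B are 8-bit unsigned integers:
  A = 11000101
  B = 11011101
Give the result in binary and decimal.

Apply | to each column (1 where either bit is 1):
  11000101
| 11011101
----------
  11011101

Answer: 11011101 (221)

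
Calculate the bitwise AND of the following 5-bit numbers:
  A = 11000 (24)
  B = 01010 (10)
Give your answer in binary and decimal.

Apply & to each column (1 only where both bits are 1):
  11000
& 01010
-------
  01000

Answer: 01000 (8)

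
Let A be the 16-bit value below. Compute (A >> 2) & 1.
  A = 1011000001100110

Bit 2 is the 3rd from the right.
  1011000001100110
               ^
That bit is 1.

Answer: 1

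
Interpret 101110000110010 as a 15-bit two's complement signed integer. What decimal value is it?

MSB is 1, so the value is negative. Find the magnitude:
1. Invert bits:  010001111001101
2. Add 1:        010001111001110  = 9166
3. Apply sign:   -9166

Answer: -9166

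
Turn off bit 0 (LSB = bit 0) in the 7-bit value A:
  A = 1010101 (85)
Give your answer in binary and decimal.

Mask = ~(1 << 0) = 1111110
Bit 0 of A is 1, so AND-ing with the mask clears it to 0.
  1010101
& 1111110
---------
  1010100

Answer: 1010100 (84)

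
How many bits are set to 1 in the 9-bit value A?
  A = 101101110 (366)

101101110
1-bits at positions (from bit 0 = LSB): 1, 2, 3, 5, 6, 8
Count = 6

Answer: 6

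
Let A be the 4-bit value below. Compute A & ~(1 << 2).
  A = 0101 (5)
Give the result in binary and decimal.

Mask = ~(1 << 2) = 1011
Bit 2 of A is 1, so AND-ing with the mask clears it to 0.
  0101
& 1011
------
  0001

Answer: 0001 (1)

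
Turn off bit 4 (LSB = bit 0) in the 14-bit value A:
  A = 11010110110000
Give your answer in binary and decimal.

Mask = ~(1 << 4) = 11111111101111
Bit 4 of A is 1, so AND-ing with the mask clears it to 0.
  11010110110000
& 11111111101111
----------------
  11010110100000

Answer: 11010110100000 (13728)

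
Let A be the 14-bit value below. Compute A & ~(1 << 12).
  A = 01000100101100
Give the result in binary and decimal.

Mask = ~(1 << 12) = 10111111111111
Bit 12 of A is 1, so AND-ing with the mask clears it to 0.
  01000100101100
& 10111111111111
----------------
  00000100101100

Answer: 00000100101100 (300)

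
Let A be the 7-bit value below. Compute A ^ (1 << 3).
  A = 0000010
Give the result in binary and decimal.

Mask = 1 << 3 = 0001000
Bit 3 of A is 0; XOR with the mask flips it to 1.
  0000010
^ 0001000
---------
  0001010

Answer: 0001010 (10)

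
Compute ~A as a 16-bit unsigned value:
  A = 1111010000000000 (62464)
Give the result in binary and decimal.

Flip each bit (0->1, 1->0):
  1111010000000000
  0000101111111111

Answer: 0000101111111111 (3071)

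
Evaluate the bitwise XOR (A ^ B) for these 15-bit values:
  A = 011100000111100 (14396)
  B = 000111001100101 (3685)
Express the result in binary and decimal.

Apply ^ to each column (1 where bits differ):
  011100000111100
^ 000111001100101
-----------------
  011011001011001

Answer: 011011001011001 (13913)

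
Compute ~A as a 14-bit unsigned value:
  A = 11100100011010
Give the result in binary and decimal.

Flip each bit (0->1, 1->0):
  11100100011010
  00011011100101

Answer: 00011011100101 (1765)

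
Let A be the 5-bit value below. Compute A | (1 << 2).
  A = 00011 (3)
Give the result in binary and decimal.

Mask = 1 << 2 = 00100
Bit 2 of A is 0, so OR-ing with the mask flips it to 1.
  00011
| 00100
-------
  00111

Answer: 00111 (7)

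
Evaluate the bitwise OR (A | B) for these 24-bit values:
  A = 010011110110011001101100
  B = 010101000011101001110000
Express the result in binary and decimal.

Apply | to each column (1 where either bit is 1):
  010011110110011001101100
| 010101000011101001110000
--------------------------
  010111110111111001111100

Answer: 010111110111111001111100 (6258300)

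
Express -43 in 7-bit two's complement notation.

1. Binary of +43:  0101011
2. Invert bits:     1010100
3. Add 1:           1010101

Answer: 1010101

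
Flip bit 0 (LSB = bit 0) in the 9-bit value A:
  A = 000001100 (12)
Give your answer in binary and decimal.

Mask = 1 << 0 = 000000001
Bit 0 of A is 0; XOR with the mask flips it to 1.
  000001100
^ 000000001
-----------
  000001101

Answer: 000001101 (13)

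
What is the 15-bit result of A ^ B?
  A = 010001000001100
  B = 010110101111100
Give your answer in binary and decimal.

Apply ^ to each column (1 where bits differ):
  010001000001100
^ 010110101111100
-----------------
  000111101110000

Answer: 000111101110000 (3952)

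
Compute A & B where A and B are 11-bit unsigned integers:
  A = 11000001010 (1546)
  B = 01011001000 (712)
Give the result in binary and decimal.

Apply & to each column (1 only where both bits are 1):
  11000001010
& 01011001000
-------------
  01000001000

Answer: 01000001000 (520)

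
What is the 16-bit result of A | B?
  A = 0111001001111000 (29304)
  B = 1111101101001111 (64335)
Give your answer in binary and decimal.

Apply | to each column (1 where either bit is 1):
  0111001001111000
| 1111101101001111
------------------
  1111101101111111

Answer: 1111101101111111 (64383)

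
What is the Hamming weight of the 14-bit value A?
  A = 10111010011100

10111010011100
1-bits at positions (from bit 0 = LSB): 2, 3, 4, 7, 9, 10, 11, 13
Count = 8

Answer: 8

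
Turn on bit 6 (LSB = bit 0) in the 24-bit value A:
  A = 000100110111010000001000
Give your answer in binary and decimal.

Mask = 1 << 6 = 000000000000000001000000
Bit 6 of A is 0, so OR-ing with the mask flips it to 1.
  000100110111010000001000
| 000000000000000001000000
--------------------------
  000100110111010001001000

Answer: 000100110111010001001000 (1274952)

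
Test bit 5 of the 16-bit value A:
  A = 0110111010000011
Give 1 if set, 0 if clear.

Bit 5 is the 6th from the right.
  0110111010000011
            ^
That bit is 0.

Answer: 0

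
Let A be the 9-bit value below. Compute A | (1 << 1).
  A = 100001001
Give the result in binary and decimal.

Mask = 1 << 1 = 000000010
Bit 1 of A is 0, so OR-ing with the mask flips it to 1.
  100001001
| 000000010
-----------
  100001011

Answer: 100001011 (267)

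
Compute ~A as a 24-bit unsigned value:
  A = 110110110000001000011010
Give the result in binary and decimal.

Flip each bit (0->1, 1->0):
  110110110000001000011010
  001001001111110111100101

Answer: 001001001111110111100101 (2424293)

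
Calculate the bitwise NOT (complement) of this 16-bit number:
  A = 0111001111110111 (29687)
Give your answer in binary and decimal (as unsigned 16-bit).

Flip each bit (0->1, 1->0):
  0111001111110111
  1000110000001000

Answer: 1000110000001000 (35848)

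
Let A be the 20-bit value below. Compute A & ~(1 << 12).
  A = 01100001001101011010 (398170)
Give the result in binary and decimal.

Mask = ~(1 << 12) = 11111110111111111111
Bit 12 of A is 1, so AND-ing with the mask clears it to 0.
  01100001001101011010
& 11111110111111111111
----------------------
  01100000001101011010

Answer: 01100000001101011010 (394074)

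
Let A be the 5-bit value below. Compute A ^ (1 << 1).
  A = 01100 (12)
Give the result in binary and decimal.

Mask = 1 << 1 = 00010
Bit 1 of A is 0; XOR with the mask flips it to 1.
  01100
^ 00010
-------
  01110

Answer: 01110 (14)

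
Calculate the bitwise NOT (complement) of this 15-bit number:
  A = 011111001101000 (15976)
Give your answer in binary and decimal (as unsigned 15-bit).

Flip each bit (0->1, 1->0):
  011111001101000
  100000110010111

Answer: 100000110010111 (16791)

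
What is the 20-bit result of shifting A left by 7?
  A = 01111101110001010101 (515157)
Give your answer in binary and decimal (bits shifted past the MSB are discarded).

Shift left by 7: drop the top 7 bit(s), append 7 zero(s) on the right.
  01111101110001010101  ->  discard [0111110], keep [1110001010101], append 0000000
= 11100010101010000000

Answer: 11100010101010000000 (928384)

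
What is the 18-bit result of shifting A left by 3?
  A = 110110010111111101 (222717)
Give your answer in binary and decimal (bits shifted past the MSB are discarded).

Shift left by 3: drop the top 3 bit(s), append 3 zero(s) on the right.
  110110010111111101  ->  discard [110], keep [110010111111101], append 000
= 110010111111101000

Answer: 110010111111101000 (208872)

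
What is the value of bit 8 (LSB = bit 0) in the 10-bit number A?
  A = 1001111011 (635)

Bit 8 is the 9th from the right.
  1001111011
   ^
That bit is 0.

Answer: 0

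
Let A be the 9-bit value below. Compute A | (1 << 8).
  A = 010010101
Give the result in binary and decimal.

Mask = 1 << 8 = 100000000
Bit 8 of A is 0, so OR-ing with the mask flips it to 1.
  010010101
| 100000000
-----------
  110010101

Answer: 110010101 (405)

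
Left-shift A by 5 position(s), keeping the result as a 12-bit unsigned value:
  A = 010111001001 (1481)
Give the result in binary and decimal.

Shift left by 5: drop the top 5 bit(s), append 5 zero(s) on the right.
  010111001001  ->  discard [01011], keep [1001001], append 00000
= 100100100000

Answer: 100100100000 (2336)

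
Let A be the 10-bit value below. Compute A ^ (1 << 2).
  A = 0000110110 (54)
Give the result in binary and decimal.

Mask = 1 << 2 = 0000000100
Bit 2 of A is 1; XOR with the mask flips it to 0.
  0000110110
^ 0000000100
------------
  0000110010

Answer: 0000110010 (50)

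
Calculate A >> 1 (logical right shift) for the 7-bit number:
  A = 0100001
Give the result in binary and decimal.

Logical shift right by 1: drop the bottom 1 bit(s), prepend 1 zero(s) on the left.
  0100001  ->  keep [010000], discard [1], prepend 0
= 0010000

Answer: 0010000 (16)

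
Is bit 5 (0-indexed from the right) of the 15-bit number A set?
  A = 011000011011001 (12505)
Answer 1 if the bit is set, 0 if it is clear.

Bit 5 is the 6th from the right.
  011000011011001
           ^
That bit is 0.

Answer: 0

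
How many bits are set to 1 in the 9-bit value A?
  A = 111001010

111001010
1-bits at positions (from bit 0 = LSB): 1, 3, 6, 7, 8
Count = 5

Answer: 5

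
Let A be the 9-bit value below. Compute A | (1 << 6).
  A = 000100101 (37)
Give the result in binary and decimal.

Mask = 1 << 6 = 001000000
Bit 6 of A is 0, so OR-ing with the mask flips it to 1.
  000100101
| 001000000
-----------
  001100101

Answer: 001100101 (101)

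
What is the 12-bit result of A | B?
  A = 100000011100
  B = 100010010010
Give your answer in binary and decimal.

Apply | to each column (1 where either bit is 1):
  100000011100
| 100010010010
--------------
  100010011110

Answer: 100010011110 (2206)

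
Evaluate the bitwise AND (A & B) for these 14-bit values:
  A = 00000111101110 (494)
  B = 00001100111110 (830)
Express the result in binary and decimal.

Apply & to each column (1 only where both bits are 1):
  00000111101110
& 00001100111110
----------------
  00000100101110

Answer: 00000100101110 (302)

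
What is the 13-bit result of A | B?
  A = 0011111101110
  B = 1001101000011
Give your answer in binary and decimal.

Apply | to each column (1 where either bit is 1):
  0011111101110
| 1001101000011
---------------
  1011111101111

Answer: 1011111101111 (6127)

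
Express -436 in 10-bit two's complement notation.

1. Binary of +436:  0110110100
2. Invert bits:     1001001011
3. Add 1:           1001001100

Answer: 1001001100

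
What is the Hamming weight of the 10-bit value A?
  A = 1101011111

1101011111
1-bits at positions (from bit 0 = LSB): 0, 1, 2, 3, 4, 6, 8, 9
Count = 8

Answer: 8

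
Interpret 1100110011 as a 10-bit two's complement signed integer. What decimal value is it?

MSB is 1, so the value is negative. Find the magnitude:
1. Invert bits:  0011001100
2. Add 1:        0011001101  = 205
3. Apply sign:   -205

Answer: -205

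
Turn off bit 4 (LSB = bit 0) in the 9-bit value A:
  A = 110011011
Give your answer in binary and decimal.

Mask = ~(1 << 4) = 111101111
Bit 4 of A is 1, so AND-ing with the mask clears it to 0.
  110011011
& 111101111
-----------
  110001011

Answer: 110001011 (395)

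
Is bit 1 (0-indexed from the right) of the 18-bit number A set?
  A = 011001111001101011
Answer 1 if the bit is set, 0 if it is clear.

Bit 1 is the 2nd from the right.
  011001111001101011
                  ^
That bit is 1.

Answer: 1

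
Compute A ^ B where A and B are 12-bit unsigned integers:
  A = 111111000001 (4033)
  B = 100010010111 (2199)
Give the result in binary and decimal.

Apply ^ to each column (1 where bits differ):
  111111000001
^ 100010010111
--------------
  011101010110

Answer: 011101010110 (1878)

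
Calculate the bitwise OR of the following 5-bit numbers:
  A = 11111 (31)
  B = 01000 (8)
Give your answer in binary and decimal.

Apply | to each column (1 where either bit is 1):
  11111
| 01000
-------
  11111

Answer: 11111 (31)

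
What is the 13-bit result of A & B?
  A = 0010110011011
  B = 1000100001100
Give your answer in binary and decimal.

Apply & to each column (1 only where both bits are 1):
  0010110011011
& 1000100001100
---------------
  0000100001000

Answer: 0000100001000 (264)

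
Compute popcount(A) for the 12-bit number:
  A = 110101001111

110101001111
1-bits at positions (from bit 0 = LSB): 0, 1, 2, 3, 6, 8, 10, 11
Count = 8

Answer: 8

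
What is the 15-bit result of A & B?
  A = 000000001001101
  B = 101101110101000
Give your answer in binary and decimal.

Apply & to each column (1 only where both bits are 1):
  000000001001101
& 101101110101000
-----------------
  000000000001000

Answer: 000000000001000 (8)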